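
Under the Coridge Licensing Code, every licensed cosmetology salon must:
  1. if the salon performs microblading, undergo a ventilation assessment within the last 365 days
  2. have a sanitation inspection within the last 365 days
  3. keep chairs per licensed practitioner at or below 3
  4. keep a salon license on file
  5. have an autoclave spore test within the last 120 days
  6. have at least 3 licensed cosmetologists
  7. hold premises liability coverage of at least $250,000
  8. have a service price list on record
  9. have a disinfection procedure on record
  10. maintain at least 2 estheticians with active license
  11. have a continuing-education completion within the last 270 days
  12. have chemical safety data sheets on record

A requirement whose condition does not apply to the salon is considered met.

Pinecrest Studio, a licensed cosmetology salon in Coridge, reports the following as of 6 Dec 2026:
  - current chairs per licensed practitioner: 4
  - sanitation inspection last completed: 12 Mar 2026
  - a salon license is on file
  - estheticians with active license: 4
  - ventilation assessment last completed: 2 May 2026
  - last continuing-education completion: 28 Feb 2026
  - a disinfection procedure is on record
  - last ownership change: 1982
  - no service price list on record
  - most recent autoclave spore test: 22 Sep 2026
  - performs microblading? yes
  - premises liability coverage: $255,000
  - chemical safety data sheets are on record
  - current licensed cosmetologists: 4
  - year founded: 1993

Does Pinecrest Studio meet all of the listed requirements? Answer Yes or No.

1. condition 'performs microblading' holds; ventilation assessment 218 days ago vs limit 365 → met
2. sanitation inspection 269 days ago vs limit 365 → met
3. chairs per licensed practitioner 4 > 3 → not met
4. salon license present → met
5. autoclave spore test 75 days ago vs limit 120 → met
6. licensed cosmetologists 4 ≥ 3 → met
7. premises liability coverage $255,000 ≥ $250,000 → met
8. service price list absent → not met
9. disinfection procedure present → met
10. estheticians with active license 4 ≥ 2 → met
11. continuing-education completion 281 days ago vs limit 270 → not met
12. chemical safety data sheets present → met
Not met: 3, 8, 11

No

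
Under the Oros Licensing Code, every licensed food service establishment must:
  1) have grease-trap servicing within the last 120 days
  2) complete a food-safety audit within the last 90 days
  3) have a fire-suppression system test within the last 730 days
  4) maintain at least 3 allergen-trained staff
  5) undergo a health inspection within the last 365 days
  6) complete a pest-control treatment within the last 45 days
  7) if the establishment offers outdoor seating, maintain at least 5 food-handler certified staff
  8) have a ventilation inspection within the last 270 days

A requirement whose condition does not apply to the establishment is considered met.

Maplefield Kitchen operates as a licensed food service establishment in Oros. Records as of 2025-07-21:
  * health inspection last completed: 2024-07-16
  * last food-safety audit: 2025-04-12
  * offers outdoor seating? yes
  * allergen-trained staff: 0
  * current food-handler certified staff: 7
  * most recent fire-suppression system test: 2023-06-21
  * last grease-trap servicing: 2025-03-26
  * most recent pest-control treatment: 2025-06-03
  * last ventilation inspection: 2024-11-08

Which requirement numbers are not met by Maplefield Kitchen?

1. grease-trap servicing 117 days ago vs limit 120 → met
2. food-safety audit 100 days ago vs limit 90 → not met
3. fire-suppression system test 761 days ago vs limit 730 → not met
4. allergen-trained staff 0 < 3 → not met
5. health inspection 370 days ago vs limit 365 → not met
6. pest-control treatment 48 days ago vs limit 45 → not met
7. condition 'offers outdoor seating' holds; food-handler certified staff 7 ≥ 5 → met
8. ventilation inspection 255 days ago vs limit 270 → met
Not met: 2, 3, 4, 5, 6

2, 3, 4, 5, 6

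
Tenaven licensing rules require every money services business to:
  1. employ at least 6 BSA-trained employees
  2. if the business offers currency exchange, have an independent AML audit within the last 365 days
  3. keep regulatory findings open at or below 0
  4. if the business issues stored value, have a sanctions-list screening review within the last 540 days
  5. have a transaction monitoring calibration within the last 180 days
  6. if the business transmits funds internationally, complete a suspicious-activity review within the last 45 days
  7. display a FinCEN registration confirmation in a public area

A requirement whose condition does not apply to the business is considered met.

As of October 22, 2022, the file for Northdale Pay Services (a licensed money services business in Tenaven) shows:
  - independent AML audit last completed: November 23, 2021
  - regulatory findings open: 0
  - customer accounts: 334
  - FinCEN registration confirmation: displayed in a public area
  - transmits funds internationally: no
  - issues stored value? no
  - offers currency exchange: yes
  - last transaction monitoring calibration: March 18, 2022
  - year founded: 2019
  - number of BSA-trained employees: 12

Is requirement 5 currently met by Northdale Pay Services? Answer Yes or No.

5. transaction monitoring calibration 218 days ago vs limit 180 → not met

No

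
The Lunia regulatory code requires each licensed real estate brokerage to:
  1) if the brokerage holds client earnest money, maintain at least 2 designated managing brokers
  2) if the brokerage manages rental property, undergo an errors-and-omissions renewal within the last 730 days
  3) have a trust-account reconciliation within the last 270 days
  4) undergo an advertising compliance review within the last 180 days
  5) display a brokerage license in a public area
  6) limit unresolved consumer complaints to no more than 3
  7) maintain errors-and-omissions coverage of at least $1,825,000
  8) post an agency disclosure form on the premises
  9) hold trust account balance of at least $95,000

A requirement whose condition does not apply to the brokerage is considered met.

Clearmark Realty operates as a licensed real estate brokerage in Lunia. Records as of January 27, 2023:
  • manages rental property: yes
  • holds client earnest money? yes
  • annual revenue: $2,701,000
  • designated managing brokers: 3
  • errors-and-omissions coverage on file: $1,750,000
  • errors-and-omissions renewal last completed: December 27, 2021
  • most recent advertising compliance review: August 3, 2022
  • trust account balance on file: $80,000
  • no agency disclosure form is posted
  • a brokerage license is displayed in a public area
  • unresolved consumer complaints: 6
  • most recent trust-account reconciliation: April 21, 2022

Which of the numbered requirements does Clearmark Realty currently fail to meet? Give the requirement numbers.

3, 6, 7, 8, 9

1. condition 'holds client earnest money' holds; designated managing brokers 3 ≥ 2 → met
2. condition 'manages rental property' holds; errors-and-omissions renewal 396 days ago vs limit 730 → met
3. trust-account reconciliation 281 days ago vs limit 270 → not met
4. advertising compliance review 177 days ago vs limit 180 → met
5. brokerage license present → met
6. unresolved consumer complaints 6 > 3 → not met
7. errors-and-omissions coverage $1,750,000 < $1,825,000 → not met
8. agency disclosure form absent → not met
9. trust account balance $80,000 < $95,000 → not met
Not met: 3, 6, 7, 8, 9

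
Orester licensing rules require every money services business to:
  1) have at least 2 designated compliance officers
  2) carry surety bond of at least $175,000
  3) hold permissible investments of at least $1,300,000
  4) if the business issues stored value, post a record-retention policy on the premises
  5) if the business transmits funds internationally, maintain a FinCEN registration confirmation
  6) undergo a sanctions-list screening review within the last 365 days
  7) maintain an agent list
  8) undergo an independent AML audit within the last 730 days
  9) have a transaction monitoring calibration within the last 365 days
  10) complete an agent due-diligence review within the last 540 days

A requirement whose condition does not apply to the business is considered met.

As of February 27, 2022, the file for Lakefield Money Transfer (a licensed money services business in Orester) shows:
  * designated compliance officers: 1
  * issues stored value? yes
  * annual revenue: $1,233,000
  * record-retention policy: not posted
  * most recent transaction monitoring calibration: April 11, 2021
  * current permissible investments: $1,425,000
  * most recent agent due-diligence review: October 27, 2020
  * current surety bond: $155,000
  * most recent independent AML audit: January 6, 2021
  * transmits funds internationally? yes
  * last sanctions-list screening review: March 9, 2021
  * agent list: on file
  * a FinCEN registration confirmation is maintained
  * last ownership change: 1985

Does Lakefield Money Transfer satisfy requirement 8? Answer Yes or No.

8. independent AML audit 417 days ago vs limit 730 → met

Yes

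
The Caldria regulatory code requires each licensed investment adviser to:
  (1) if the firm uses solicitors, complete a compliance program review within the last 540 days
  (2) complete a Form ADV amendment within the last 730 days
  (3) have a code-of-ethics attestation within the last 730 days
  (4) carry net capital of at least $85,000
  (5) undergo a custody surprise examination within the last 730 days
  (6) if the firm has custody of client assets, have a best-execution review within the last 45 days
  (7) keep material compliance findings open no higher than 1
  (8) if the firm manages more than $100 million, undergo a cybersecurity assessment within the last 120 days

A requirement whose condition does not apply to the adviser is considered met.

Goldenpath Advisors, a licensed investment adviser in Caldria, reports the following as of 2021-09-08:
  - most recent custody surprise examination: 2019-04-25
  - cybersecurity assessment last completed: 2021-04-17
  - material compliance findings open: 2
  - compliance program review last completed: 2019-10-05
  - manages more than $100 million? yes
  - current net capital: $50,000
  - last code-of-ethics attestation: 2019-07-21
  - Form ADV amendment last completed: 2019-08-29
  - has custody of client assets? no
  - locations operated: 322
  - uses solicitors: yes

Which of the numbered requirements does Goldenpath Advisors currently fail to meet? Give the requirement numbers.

1, 2, 3, 4, 5, 7, 8

1. condition 'uses solicitors' holds; compliance program review 704 days ago vs limit 540 → not met
2. Form ADV amendment 741 days ago vs limit 730 → not met
3. code-of-ethics attestation 780 days ago vs limit 730 → not met
4. net capital $50,000 < $85,000 → not met
5. custody surprise examination 867 days ago vs limit 730 → not met
6. condition 'has custody of client assets' does not hold → requirement n/a → met
7. material compliance findings open 2 > 1 → not met
8. condition 'manages more than $100 million' holds; cybersecurity assessment 144 days ago vs limit 120 → not met
Not met: 1, 2, 3, 4, 5, 7, 8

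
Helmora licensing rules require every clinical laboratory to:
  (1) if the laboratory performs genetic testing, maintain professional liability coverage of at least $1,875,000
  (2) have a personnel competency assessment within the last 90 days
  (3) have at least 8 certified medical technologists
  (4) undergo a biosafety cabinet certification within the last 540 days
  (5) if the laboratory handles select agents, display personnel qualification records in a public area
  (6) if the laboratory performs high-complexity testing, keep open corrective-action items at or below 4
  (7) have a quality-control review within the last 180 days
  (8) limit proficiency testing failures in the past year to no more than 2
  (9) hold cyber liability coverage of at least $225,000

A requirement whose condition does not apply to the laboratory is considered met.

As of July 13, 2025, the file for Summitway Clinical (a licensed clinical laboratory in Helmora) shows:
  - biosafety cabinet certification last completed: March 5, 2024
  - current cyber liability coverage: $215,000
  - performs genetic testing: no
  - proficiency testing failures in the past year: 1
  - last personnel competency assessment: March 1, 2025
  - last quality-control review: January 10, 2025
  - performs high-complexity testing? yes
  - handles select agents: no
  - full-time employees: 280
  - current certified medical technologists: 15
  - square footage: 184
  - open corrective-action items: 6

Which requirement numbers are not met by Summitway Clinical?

1. condition 'performs genetic testing' does not hold → requirement n/a → met
2. personnel competency assessment 134 days ago vs limit 90 → not met
3. certified medical technologists 15 ≥ 8 → met
4. biosafety cabinet certification 495 days ago vs limit 540 → met
5. condition 'handles select agents' does not hold → requirement n/a → met
6. condition 'performs high-complexity testing' holds; open corrective-action items 6 > 4 → not met
7. quality-control review 184 days ago vs limit 180 → not met
8. proficiency testing failures in the past year 1 ≤ 2 → met
9. cyber liability coverage $215,000 < $225,000 → not met
Not met: 2, 6, 7, 9

2, 6, 7, 9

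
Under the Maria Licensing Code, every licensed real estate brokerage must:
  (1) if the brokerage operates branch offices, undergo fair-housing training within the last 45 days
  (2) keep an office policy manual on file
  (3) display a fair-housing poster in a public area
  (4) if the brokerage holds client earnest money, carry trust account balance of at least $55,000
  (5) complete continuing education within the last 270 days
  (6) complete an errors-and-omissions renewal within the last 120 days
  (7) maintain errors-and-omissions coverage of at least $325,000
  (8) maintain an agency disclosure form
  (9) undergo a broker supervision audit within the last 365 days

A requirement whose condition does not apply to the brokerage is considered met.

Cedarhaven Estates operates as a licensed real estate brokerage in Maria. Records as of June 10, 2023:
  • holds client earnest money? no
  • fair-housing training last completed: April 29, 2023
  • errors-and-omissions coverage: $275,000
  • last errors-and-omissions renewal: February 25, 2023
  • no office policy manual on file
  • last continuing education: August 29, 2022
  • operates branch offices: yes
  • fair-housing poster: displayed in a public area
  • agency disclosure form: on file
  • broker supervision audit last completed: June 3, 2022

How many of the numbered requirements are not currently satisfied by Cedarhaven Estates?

4

1. condition 'operates branch offices' holds; fair-housing training 42 days ago vs limit 45 → met
2. office policy manual absent → not met
3. fair-housing poster present → met
4. condition 'holds client earnest money' does not hold → requirement n/a → met
5. continuing education 285 days ago vs limit 270 → not met
6. errors-and-omissions renewal 105 days ago vs limit 120 → met
7. errors-and-omissions coverage $275,000 < $325,000 → not met
8. agency disclosure form present → met
9. broker supervision audit 372 days ago vs limit 365 → not met
Not met: 4 of 9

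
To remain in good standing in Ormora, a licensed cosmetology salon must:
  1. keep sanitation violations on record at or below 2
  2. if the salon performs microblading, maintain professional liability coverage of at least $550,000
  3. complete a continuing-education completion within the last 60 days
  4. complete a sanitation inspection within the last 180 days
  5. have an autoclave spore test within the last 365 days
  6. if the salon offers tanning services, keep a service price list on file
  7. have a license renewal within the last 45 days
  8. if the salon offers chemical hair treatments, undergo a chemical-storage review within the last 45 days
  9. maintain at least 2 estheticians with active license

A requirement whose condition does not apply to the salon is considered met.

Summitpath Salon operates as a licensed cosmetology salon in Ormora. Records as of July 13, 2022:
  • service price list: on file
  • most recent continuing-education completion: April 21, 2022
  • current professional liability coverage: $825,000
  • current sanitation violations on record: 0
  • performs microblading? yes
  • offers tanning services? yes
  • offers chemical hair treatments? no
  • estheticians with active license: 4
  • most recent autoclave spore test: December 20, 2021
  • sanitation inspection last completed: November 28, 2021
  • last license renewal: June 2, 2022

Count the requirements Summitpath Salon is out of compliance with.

2

1. sanitation violations on record 0 ≤ 2 → met
2. condition 'performs microblading' holds; professional liability coverage $825,000 ≥ $550,000 → met
3. continuing-education completion 83 days ago vs limit 60 → not met
4. sanitation inspection 227 days ago vs limit 180 → not met
5. autoclave spore test 205 days ago vs limit 365 → met
6. condition 'offers tanning services' holds; service price list present → met
7. license renewal 41 days ago vs limit 45 → met
8. condition 'offers chemical hair treatments' does not hold → requirement n/a → met
9. estheticians with active license 4 ≥ 2 → met
Not met: 2 of 9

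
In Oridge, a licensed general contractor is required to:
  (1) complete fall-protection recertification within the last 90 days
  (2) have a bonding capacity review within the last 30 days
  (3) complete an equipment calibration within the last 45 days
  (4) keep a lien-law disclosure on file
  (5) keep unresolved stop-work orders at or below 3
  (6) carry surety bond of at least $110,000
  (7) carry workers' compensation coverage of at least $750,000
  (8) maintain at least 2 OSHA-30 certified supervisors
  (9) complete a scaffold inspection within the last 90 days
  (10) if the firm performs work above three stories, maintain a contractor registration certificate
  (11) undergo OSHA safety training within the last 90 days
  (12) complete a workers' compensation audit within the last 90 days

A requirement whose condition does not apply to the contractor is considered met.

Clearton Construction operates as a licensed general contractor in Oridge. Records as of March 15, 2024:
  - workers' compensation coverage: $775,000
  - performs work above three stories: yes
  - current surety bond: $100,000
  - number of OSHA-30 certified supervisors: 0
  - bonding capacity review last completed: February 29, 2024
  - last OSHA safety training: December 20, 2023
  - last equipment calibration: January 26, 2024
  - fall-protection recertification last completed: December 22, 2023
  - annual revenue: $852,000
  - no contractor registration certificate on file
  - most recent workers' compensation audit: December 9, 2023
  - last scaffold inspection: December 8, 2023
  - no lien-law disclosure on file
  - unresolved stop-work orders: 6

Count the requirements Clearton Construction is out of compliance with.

1. fall-protection recertification 84 days ago vs limit 90 → met
2. bonding capacity review 15 days ago vs limit 30 → met
3. equipment calibration 49 days ago vs limit 45 → not met
4. lien-law disclosure absent → not met
5. unresolved stop-work orders 6 > 3 → not met
6. surety bond $100,000 < $110,000 → not met
7. workers' compensation coverage $775,000 ≥ $750,000 → met
8. OSHA-30 certified supervisors 0 < 2 → not met
9. scaffold inspection 98 days ago vs limit 90 → not met
10. condition 'performs work above three stories' holds; contractor registration certificate absent → not met
11. OSHA safety training 86 days ago vs limit 90 → met
12. workers' compensation audit 97 days ago vs limit 90 → not met
Not met: 8 of 12

8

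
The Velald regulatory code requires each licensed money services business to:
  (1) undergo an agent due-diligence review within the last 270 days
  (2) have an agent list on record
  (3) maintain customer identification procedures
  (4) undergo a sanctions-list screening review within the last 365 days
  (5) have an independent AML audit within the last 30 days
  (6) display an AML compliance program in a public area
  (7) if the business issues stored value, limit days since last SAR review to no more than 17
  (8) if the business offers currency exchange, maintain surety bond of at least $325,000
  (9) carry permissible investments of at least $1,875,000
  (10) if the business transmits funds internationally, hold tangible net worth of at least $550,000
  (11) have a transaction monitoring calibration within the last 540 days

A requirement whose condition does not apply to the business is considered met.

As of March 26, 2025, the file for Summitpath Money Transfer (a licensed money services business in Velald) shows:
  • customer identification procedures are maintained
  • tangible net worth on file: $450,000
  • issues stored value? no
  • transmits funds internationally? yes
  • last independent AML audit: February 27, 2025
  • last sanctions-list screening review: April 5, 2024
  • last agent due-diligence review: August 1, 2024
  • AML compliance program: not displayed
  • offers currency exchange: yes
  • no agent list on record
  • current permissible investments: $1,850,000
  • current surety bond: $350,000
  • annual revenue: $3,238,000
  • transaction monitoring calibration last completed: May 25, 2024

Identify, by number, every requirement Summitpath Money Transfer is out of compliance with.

2, 6, 9, 10

1. agent due-diligence review 237 days ago vs limit 270 → met
2. agent list absent → not met
3. customer identification procedures present → met
4. sanctions-list screening review 355 days ago vs limit 365 → met
5. independent AML audit 27 days ago vs limit 30 → met
6. AML compliance program absent → not met
7. condition 'issues stored value' does not hold → requirement n/a → met
8. condition 'offers currency exchange' holds; surety bond $350,000 ≥ $325,000 → met
9. permissible investments $1,850,000 < $1,875,000 → not met
10. condition 'transmits funds internationally' holds; tangible net worth $450,000 < $550,000 → not met
11. transaction monitoring calibration 305 days ago vs limit 540 → met
Not met: 2, 6, 9, 10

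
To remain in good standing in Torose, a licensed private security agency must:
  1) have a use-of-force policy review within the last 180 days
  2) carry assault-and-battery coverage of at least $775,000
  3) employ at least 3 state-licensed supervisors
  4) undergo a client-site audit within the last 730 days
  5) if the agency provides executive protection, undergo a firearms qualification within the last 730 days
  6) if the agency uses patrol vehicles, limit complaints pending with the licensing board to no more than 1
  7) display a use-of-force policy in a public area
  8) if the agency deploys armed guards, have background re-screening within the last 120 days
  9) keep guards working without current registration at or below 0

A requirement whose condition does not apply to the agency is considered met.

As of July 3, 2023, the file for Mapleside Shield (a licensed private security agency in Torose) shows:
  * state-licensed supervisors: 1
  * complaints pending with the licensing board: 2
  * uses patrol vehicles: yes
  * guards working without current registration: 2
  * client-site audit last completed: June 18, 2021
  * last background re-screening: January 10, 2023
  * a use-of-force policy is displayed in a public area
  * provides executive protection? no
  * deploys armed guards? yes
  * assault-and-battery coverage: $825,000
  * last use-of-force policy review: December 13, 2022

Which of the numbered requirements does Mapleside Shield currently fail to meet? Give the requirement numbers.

1. use-of-force policy review 202 days ago vs limit 180 → not met
2. assault-and-battery coverage $825,000 ≥ $775,000 → met
3. state-licensed supervisors 1 < 3 → not met
4. client-site audit 745 days ago vs limit 730 → not met
5. condition 'provides executive protection' does not hold → requirement n/a → met
6. condition 'uses patrol vehicles' holds; complaints pending with the licensing board 2 > 1 → not met
7. use-of-force policy present → met
8. condition 'deploys armed guards' holds; background re-screening 174 days ago vs limit 120 → not met
9. guards working without current registration 2 > 0 → not met
Not met: 1, 3, 4, 6, 8, 9

1, 3, 4, 6, 8, 9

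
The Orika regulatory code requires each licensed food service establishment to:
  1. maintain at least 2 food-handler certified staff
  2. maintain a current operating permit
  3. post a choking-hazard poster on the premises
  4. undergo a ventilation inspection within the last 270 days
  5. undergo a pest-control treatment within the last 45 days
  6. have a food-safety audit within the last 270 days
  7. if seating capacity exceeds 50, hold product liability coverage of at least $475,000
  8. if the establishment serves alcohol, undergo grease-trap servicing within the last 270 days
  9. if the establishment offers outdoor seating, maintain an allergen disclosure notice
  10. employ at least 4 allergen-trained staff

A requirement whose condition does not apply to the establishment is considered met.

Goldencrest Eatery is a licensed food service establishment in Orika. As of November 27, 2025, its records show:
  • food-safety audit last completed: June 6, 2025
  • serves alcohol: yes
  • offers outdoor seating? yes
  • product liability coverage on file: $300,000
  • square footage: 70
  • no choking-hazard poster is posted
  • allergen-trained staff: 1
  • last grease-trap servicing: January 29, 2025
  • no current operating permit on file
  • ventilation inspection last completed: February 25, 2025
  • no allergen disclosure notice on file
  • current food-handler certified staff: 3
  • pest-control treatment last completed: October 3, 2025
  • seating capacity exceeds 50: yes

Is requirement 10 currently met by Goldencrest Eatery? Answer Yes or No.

No

10. allergen-trained staff 1 < 4 → not met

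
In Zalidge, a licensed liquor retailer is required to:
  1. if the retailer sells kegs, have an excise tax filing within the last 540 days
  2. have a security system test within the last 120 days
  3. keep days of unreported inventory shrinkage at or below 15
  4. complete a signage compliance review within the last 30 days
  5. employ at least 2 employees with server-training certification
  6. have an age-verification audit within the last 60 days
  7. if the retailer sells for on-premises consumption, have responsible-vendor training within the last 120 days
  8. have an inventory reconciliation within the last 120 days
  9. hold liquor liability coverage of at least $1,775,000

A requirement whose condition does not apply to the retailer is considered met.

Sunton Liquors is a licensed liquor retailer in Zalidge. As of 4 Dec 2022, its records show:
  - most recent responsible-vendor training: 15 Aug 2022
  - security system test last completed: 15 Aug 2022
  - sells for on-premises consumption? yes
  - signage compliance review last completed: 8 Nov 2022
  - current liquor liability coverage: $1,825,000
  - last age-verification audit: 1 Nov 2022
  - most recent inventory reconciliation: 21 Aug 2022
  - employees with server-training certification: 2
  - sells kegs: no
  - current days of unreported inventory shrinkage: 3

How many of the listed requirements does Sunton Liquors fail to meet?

0

1. condition 'sells kegs' does not hold → requirement n/a → met
2. security system test 111 days ago vs limit 120 → met
3. days of unreported inventory shrinkage 3 ≤ 15 → met
4. signage compliance review 26 days ago vs limit 30 → met
5. employees with server-training certification 2 ≥ 2 → met
6. age-verification audit 33 days ago vs limit 60 → met
7. condition 'sells for on-premises consumption' holds; responsible-vendor training 111 days ago vs limit 120 → met
8. inventory reconciliation 105 days ago vs limit 120 → met
9. liquor liability coverage $1,825,000 ≥ $1,775,000 → met
Not met: 0 of 9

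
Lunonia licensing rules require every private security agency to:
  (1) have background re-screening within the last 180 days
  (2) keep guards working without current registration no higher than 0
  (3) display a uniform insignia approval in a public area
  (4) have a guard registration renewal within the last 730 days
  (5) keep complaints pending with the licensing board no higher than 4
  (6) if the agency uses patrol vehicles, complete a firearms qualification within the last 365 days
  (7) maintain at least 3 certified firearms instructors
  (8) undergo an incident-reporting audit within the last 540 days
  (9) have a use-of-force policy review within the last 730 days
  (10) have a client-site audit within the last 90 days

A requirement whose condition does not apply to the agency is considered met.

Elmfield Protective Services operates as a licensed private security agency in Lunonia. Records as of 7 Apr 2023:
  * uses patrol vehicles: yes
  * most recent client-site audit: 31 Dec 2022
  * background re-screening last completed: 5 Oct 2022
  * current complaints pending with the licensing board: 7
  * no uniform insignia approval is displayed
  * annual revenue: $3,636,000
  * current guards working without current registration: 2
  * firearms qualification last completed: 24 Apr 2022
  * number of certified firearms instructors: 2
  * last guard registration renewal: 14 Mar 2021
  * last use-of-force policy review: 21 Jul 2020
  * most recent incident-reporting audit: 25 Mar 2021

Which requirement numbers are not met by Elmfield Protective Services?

1, 2, 3, 4, 5, 7, 8, 9, 10

1. background re-screening 184 days ago vs limit 180 → not met
2. guards working without current registration 2 > 0 → not met
3. uniform insignia approval absent → not met
4. guard registration renewal 754 days ago vs limit 730 → not met
5. complaints pending with the licensing board 7 > 4 → not met
6. condition 'uses patrol vehicles' holds; firearms qualification 348 days ago vs limit 365 → met
7. certified firearms instructors 2 < 3 → not met
8. incident-reporting audit 743 days ago vs limit 540 → not met
9. use-of-force policy review 990 days ago vs limit 730 → not met
10. client-site audit 97 days ago vs limit 90 → not met
Not met: 1, 2, 3, 4, 5, 7, 8, 9, 10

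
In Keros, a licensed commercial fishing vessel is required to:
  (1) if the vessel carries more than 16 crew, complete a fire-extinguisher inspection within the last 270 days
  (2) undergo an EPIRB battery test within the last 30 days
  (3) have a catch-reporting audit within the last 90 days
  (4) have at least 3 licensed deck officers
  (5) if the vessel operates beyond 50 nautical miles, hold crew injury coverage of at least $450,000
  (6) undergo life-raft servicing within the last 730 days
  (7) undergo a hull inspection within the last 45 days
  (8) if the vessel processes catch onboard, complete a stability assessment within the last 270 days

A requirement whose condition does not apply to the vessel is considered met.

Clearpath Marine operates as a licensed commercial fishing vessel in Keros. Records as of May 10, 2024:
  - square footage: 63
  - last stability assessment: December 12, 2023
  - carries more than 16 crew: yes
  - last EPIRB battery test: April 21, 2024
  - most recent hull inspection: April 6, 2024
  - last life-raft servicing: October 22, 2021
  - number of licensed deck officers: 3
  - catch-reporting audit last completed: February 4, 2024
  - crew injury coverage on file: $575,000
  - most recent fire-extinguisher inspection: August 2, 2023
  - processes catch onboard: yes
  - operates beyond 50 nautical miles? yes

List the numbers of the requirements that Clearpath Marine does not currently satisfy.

1, 3, 6

1. condition 'carries more than 16 crew' holds; fire-extinguisher inspection 282 days ago vs limit 270 → not met
2. EPIRB battery test 19 days ago vs limit 30 → met
3. catch-reporting audit 96 days ago vs limit 90 → not met
4. licensed deck officers 3 ≥ 3 → met
5. condition 'operates beyond 50 nautical miles' holds; crew injury coverage $575,000 ≥ $450,000 → met
6. life-raft servicing 931 days ago vs limit 730 → not met
7. hull inspection 34 days ago vs limit 45 → met
8. condition 'processes catch onboard' holds; stability assessment 150 days ago vs limit 270 → met
Not met: 1, 3, 6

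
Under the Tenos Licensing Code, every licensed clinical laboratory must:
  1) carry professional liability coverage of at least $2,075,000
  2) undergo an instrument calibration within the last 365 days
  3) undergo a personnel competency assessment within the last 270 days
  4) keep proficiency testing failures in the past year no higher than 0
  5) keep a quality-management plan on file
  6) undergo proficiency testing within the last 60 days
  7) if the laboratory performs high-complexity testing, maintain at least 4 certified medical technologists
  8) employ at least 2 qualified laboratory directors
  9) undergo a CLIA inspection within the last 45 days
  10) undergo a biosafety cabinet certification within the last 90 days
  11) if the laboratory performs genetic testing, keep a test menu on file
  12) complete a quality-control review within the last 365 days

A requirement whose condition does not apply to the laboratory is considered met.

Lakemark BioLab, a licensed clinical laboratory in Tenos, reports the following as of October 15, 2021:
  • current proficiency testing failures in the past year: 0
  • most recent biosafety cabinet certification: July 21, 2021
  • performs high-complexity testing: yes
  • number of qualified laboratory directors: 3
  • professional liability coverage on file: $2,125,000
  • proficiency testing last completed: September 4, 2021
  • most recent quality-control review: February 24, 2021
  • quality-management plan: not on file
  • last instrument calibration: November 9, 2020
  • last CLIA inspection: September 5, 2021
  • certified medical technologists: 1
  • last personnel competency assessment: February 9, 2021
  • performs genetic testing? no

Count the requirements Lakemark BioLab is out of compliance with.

2

1. professional liability coverage $2,125,000 ≥ $2,075,000 → met
2. instrument calibration 340 days ago vs limit 365 → met
3. personnel competency assessment 248 days ago vs limit 270 → met
4. proficiency testing failures in the past year 0 ≤ 0 → met
5. quality-management plan absent → not met
6. proficiency testing 41 days ago vs limit 60 → met
7. condition 'performs high-complexity testing' holds; certified medical technologists 1 < 4 → not met
8. qualified laboratory directors 3 ≥ 2 → met
9. CLIA inspection 40 days ago vs limit 45 → met
10. biosafety cabinet certification 86 days ago vs limit 90 → met
11. condition 'performs genetic testing' does not hold → requirement n/a → met
12. quality-control review 233 days ago vs limit 365 → met
Not met: 2 of 12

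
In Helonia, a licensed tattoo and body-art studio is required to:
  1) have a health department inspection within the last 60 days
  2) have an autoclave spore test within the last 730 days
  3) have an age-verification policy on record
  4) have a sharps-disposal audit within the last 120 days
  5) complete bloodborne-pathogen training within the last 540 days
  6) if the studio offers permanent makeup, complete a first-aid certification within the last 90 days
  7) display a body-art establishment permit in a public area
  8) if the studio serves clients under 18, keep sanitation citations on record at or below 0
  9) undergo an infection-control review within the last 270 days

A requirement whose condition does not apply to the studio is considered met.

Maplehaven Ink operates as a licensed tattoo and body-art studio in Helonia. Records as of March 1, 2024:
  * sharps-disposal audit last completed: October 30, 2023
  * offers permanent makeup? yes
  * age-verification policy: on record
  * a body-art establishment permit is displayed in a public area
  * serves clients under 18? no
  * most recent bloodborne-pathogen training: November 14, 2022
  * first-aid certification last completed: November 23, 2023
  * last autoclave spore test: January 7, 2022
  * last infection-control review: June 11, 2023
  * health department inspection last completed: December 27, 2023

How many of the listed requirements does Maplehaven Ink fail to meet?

1. health department inspection 65 days ago vs limit 60 → not met
2. autoclave spore test 784 days ago vs limit 730 → not met
3. age-verification policy present → met
4. sharps-disposal audit 123 days ago vs limit 120 → not met
5. bloodborne-pathogen training 473 days ago vs limit 540 → met
6. condition 'offers permanent makeup' holds; first-aid certification 99 days ago vs limit 90 → not met
7. body-art establishment permit present → met
8. condition 'serves clients under 18' does not hold → requirement n/a → met
9. infection-control review 264 days ago vs limit 270 → met
Not met: 4 of 9

4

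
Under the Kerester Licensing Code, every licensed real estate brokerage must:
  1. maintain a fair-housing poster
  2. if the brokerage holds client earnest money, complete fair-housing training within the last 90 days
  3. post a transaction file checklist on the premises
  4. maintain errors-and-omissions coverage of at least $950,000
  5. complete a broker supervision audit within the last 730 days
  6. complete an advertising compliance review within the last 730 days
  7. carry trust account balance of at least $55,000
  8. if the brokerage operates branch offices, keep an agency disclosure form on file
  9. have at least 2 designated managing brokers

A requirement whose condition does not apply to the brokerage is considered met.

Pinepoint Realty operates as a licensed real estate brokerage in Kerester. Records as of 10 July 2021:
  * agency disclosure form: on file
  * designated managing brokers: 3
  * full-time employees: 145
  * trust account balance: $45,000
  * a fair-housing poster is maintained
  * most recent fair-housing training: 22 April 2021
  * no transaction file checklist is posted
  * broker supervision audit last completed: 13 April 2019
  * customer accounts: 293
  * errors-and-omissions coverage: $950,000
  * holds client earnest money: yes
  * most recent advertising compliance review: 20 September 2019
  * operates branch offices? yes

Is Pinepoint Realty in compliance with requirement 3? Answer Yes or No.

3. transaction file checklist absent → not met

No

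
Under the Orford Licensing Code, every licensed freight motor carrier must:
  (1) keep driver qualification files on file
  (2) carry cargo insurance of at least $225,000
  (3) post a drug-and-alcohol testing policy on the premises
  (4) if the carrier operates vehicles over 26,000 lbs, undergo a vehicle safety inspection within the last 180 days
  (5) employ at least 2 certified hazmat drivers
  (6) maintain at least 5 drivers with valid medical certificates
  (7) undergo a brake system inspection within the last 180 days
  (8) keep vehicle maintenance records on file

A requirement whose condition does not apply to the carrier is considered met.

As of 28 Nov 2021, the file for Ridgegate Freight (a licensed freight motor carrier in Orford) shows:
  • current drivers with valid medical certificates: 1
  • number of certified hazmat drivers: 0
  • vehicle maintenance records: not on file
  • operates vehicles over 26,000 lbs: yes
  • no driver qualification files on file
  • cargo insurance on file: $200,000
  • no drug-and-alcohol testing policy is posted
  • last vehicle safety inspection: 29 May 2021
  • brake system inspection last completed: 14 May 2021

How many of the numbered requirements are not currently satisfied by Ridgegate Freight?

8

1. driver qualification files absent → not met
2. cargo insurance $200,000 < $225,000 → not met
3. drug-and-alcohol testing policy absent → not met
4. condition 'operates vehicles over 26,000 lbs' holds; vehicle safety inspection 183 days ago vs limit 180 → not met
5. certified hazmat drivers 0 < 2 → not met
6. drivers with valid medical certificates 1 < 5 → not met
7. brake system inspection 198 days ago vs limit 180 → not met
8. vehicle maintenance records absent → not met
Not met: 8 of 8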